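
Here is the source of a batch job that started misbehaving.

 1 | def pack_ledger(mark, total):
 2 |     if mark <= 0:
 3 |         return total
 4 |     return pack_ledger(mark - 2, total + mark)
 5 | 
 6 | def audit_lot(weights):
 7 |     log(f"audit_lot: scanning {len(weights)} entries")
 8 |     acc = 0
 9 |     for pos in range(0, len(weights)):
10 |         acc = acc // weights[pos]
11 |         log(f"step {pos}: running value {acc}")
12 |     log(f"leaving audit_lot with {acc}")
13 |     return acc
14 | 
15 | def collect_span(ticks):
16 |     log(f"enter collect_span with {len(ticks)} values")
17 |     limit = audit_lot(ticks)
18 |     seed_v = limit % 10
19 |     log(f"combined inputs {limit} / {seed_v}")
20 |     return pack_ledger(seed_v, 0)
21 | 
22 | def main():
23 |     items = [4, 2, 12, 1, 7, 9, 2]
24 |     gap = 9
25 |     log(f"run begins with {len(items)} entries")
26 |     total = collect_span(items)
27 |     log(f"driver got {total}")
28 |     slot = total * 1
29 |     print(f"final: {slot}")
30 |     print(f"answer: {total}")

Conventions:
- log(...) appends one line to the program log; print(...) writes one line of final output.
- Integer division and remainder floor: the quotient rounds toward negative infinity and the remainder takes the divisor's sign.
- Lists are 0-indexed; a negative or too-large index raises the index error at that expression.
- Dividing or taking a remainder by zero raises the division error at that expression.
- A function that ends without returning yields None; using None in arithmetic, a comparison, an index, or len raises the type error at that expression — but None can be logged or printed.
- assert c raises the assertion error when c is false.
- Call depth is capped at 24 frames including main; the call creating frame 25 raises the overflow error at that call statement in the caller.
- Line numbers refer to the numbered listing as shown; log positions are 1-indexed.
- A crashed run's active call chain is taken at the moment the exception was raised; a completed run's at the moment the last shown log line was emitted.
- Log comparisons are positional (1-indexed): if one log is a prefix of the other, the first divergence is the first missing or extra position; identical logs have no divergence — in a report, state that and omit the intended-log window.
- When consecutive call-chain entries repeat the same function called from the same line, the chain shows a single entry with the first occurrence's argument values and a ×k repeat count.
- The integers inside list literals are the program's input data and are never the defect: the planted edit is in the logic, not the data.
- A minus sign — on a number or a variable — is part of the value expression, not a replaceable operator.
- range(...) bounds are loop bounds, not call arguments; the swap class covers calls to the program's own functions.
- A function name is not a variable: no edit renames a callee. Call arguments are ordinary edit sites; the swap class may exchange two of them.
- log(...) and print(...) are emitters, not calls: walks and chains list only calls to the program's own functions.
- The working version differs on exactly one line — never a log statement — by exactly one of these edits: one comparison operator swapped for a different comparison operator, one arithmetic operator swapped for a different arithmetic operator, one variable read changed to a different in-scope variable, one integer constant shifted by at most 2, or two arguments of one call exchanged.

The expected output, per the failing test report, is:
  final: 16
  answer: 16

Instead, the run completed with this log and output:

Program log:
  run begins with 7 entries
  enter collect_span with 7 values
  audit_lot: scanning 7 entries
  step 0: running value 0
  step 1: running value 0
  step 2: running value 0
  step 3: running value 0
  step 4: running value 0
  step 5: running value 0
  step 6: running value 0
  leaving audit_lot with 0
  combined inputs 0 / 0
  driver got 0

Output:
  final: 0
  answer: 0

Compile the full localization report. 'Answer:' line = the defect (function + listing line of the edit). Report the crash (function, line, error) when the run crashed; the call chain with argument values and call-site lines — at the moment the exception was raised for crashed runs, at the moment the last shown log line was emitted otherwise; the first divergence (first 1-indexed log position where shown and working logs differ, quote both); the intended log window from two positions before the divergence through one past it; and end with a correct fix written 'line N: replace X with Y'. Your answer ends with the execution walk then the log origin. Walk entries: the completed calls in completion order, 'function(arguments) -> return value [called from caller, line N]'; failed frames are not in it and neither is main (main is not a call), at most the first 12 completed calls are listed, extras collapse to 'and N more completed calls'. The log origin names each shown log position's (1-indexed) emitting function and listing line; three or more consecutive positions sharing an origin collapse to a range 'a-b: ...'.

Answer: the defect is in audit_lot at line 10.
Core observation: The earliest visible damage is log position 4 — 'step 0: running value 0' rather than the intended 'step 0: running value 4'.
Call chain: main.
First divergence: at position 4 the run shows 'step 0: running value 0' where the working version logs 'step 0: running value 4'.
Intended log window:
  2: enter collect_span with 7 values
  3: audit_lot: scanning 7 entries
  4: step 0: running value 4
  5: step 1: running value 6
Execution walk:
  audit_lot([4, 2, 12, 1, 7, 9, 2]) -> 0  [called from collect_span, line 17]
  pack_ledger(0, 0) -> 0  [called from collect_span, line 20]
  collect_span([4, 2, 12, 1, 7, 9, 2]) -> 0  [called from main, line 26]
Log origins:
  1: from main, line 25
  2: from collect_span, line 16
  3: from audit_lot, line 7
  4-10: from audit_lot, line 11
  11: from audit_lot, line 12
  12: from collect_span, line 19
  13: from main, line 27
A correct fix: line 10: replace `//` with `+`.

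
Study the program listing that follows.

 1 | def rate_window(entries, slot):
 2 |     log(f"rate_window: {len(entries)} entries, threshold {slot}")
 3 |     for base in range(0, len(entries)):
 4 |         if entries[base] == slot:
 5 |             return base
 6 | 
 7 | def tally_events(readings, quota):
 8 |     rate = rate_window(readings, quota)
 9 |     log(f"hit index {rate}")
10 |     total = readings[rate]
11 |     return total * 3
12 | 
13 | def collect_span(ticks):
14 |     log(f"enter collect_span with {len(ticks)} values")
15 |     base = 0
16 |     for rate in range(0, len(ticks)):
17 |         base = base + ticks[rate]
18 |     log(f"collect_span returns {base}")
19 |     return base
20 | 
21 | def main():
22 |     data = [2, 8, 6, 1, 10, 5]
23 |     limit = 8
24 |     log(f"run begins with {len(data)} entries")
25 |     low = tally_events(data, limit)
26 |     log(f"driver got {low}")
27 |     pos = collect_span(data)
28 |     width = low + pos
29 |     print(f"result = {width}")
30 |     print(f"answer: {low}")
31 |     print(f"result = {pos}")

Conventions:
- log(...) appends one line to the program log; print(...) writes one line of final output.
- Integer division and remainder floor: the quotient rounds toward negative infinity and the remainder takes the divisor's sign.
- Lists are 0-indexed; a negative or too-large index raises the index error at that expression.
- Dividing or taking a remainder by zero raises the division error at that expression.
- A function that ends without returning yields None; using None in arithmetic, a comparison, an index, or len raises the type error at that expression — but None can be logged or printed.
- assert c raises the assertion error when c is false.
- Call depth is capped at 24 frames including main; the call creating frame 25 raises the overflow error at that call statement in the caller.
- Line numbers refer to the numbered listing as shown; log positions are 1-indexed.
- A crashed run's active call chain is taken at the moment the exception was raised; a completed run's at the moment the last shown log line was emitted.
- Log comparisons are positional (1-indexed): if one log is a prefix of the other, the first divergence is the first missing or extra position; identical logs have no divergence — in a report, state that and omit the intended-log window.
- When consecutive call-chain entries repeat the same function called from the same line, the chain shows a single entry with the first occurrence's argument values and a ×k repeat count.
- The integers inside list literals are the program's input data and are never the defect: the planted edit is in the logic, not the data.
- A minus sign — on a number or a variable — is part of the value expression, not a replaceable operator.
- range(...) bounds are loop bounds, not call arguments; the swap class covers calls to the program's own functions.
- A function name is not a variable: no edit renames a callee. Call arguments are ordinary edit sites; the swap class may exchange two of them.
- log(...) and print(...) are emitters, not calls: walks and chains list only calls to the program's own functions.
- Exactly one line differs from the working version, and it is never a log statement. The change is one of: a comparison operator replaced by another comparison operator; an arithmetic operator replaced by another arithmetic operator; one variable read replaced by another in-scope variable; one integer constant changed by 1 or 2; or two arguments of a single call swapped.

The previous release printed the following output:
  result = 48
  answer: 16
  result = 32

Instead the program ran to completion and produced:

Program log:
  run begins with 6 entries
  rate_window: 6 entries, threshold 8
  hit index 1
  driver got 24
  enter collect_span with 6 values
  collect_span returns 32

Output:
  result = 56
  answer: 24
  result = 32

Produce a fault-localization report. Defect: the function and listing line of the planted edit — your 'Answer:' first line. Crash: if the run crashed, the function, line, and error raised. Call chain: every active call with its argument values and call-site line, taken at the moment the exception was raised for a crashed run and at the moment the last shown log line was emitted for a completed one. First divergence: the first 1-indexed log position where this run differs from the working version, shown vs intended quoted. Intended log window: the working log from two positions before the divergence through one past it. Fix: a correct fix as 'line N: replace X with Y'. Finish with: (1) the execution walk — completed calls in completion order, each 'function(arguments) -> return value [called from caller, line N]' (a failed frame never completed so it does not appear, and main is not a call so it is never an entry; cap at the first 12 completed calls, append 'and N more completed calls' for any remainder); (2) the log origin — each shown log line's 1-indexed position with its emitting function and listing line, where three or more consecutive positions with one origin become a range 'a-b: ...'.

Answer: the defect is in tally_events at line 11.
Key observation: The log first diverges at position 4: the faulty run prints 'driver got 24' where the working version prints 'driver got 16'.
Call chain: main -> collect_span([2, 8, 6, 1, 10, 5]) (called at line 27).
First divergence: at position 4 the run shows 'driver got 24' where the working version logs 'driver got 16'.
Intended log window:
  2: rate_window: 6 entries, threshold 8
  3: hit index 1
  4: driver got 16
  5: enter collect_span with 6 values
Execution walk:
  rate_window([2, 8, 6, 1, 10, 5], 8) -> 1  [called from tally_events, line 8]
  tally_events([2, 8, 6, 1, 10, 5], 8) -> 24  [called from main, line 25]
  collect_span([2, 8, 6, 1, 10, 5]) -> 32  [called from main, line 27]
Origin of each log line:
  1: logged in main at line 24
  2: logged in rate_window at line 2
  3: logged in tally_events at line 9
  4: logged in main at line 26
  5: logged in collect_span at line 14
  6: logged in collect_span at line 18
A correct fix: line 11: replace `3` with `2`.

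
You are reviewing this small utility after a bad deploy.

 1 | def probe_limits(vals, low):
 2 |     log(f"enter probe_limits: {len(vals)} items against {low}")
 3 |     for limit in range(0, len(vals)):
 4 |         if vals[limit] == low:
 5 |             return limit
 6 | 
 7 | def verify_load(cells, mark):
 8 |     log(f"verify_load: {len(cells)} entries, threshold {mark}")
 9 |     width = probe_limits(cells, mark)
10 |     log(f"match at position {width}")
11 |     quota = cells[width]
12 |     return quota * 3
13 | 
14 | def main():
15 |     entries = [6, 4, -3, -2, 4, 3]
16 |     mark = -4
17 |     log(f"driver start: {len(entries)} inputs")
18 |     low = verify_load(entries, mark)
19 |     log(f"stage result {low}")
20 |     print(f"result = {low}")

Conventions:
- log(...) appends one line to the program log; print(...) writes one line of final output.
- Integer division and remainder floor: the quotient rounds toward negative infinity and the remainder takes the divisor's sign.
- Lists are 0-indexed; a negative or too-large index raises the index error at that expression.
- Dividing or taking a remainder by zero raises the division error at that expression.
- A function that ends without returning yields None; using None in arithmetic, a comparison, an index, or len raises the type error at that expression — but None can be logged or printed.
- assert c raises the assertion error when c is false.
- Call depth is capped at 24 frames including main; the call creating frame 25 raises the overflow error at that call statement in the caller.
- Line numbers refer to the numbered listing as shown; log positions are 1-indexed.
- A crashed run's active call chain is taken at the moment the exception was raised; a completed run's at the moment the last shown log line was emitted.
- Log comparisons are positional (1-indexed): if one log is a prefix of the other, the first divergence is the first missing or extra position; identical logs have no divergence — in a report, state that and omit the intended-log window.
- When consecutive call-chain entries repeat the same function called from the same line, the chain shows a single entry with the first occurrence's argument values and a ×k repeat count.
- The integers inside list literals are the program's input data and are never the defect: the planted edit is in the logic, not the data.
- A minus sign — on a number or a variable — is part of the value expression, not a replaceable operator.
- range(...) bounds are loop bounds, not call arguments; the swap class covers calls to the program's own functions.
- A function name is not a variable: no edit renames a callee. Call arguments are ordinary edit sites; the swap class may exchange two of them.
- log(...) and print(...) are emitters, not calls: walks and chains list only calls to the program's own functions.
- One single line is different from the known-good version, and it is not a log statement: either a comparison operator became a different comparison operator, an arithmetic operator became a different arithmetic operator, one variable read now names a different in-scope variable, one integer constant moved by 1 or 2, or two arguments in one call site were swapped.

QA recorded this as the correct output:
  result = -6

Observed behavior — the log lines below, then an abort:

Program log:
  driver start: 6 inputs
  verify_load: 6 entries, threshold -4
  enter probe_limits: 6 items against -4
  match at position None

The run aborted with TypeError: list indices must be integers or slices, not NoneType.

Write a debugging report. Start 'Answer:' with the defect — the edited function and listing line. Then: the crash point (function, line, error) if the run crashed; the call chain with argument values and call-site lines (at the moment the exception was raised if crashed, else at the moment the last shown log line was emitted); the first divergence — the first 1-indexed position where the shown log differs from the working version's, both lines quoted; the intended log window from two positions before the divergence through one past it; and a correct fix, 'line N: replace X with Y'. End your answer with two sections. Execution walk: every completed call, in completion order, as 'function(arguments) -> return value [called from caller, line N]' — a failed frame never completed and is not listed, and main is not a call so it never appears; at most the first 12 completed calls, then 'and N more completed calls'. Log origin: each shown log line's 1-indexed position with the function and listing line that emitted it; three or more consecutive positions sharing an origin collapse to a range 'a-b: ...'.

Answer: the defect is in main at line 16.
Key fact: At log position 2 the runs split — shown 'verify_load: 6 entries, threshold -4', but the working version logs 'verify_load: 6 entries, threshold -2'.
Crash: verify_load, line 11, TypeError.
Call chain: main -> verify_load([6, 4, -3, -2, 4, 3], -4) (called at line 18).
First divergence: position 2 — the shown line 'verify_load: 6 entries, threshold -4' should read 'verify_load: 6 entries, threshold -2'.
Intended log window:
  1: driver start: 6 inputs
  2: verify_load: 6 entries, threshold -2
  3: enter probe_limits: 6 items against -2
Execution walk:
  probe_limits([6, 4, -3, -2, 4, 3], -4) -> None  [called from verify_load, line 9]
Log line origins:
  1: from main, line 17
  2: from verify_load, line 8
  3: from probe_limits, line 2
  4: from verify_load, line 10
A correct fix: line 16: replace `-4` with `-2`.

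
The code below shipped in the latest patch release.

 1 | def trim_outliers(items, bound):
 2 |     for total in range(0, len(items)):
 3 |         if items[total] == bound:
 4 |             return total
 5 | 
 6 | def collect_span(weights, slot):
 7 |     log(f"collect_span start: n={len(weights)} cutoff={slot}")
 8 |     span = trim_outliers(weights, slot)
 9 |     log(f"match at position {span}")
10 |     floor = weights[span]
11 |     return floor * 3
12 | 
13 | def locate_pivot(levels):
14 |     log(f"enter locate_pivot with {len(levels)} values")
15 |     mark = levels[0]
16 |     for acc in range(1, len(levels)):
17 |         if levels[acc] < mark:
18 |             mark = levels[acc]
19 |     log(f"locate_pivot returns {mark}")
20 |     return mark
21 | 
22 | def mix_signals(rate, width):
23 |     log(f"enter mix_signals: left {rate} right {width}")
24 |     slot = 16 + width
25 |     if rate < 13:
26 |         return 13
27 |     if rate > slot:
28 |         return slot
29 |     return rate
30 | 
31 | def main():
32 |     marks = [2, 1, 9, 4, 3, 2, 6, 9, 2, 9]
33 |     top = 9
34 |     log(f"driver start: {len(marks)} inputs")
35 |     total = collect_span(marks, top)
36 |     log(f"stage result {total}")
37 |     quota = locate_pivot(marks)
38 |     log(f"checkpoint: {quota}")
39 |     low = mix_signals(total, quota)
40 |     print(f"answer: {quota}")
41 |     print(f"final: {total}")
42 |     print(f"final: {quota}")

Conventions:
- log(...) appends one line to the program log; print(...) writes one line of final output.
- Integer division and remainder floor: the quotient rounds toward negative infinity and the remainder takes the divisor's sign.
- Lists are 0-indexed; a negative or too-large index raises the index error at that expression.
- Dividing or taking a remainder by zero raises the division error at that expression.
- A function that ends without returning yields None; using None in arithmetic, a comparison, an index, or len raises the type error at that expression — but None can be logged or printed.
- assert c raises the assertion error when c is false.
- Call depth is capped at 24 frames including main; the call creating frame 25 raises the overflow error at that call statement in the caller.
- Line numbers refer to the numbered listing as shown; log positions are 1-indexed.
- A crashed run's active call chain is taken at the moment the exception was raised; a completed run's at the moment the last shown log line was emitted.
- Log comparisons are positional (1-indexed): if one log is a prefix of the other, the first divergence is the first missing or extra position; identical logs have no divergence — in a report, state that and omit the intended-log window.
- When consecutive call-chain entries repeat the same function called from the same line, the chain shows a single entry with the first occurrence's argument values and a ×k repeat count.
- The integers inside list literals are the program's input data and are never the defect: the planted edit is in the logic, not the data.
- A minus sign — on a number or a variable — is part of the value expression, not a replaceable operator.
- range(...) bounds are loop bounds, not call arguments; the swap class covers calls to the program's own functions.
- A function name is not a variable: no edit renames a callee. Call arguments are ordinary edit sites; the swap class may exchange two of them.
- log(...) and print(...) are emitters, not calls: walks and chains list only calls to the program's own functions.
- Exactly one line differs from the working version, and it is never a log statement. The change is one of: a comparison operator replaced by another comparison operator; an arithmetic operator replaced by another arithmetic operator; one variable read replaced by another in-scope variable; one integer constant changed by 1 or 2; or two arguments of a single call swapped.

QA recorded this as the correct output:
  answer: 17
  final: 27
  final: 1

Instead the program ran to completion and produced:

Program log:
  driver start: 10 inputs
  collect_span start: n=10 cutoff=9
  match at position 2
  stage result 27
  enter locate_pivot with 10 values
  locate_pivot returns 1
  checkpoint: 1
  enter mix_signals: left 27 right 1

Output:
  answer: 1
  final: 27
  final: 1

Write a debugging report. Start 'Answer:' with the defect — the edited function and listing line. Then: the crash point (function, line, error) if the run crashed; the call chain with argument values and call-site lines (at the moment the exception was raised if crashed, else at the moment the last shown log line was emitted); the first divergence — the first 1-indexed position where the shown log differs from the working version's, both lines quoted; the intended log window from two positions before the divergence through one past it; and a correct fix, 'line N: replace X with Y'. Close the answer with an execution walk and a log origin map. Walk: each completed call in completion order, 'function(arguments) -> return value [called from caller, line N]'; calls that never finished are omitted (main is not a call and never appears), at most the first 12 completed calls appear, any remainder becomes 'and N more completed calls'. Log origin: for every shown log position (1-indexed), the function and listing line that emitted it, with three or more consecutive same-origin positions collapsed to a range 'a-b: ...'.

Answer: the defect is in main at line 40.
The tell: Nothing in the log betrays the bug — only the output does.
Call chain: main -> mix_signals(27, 1) (called at line 39).
First divergence: none (the log streams are identical).
Execution walk:
  trim_outliers([2, 1, 9, 4, 3, 2, 6, 9, 2, 9], 9) -> 2  [called from collect_span, line 8]
  collect_span([2, 1, 9, 4, 3, 2, 6, 9, 2, 9], 9) -> 27  [called from main, line 35]
  locate_pivot([2, 1, 9, 4, 3, 2, 6, 9, 2, 9]) -> 1  [called from main, line 37]
  mix_signals(27, 1) -> 17  [called from main, line 39]
Log origin:
  1 — main, line 34
  2 — collect_span, line 7
  3 — collect_span, line 9
  4 — main, line 36
  5 — locate_pivot, line 14
  6 — locate_pivot, line 19
  7 — main, line 38
  8 — mix_signals, line 23
A correct fix: line 40: replace `quota` with `low`.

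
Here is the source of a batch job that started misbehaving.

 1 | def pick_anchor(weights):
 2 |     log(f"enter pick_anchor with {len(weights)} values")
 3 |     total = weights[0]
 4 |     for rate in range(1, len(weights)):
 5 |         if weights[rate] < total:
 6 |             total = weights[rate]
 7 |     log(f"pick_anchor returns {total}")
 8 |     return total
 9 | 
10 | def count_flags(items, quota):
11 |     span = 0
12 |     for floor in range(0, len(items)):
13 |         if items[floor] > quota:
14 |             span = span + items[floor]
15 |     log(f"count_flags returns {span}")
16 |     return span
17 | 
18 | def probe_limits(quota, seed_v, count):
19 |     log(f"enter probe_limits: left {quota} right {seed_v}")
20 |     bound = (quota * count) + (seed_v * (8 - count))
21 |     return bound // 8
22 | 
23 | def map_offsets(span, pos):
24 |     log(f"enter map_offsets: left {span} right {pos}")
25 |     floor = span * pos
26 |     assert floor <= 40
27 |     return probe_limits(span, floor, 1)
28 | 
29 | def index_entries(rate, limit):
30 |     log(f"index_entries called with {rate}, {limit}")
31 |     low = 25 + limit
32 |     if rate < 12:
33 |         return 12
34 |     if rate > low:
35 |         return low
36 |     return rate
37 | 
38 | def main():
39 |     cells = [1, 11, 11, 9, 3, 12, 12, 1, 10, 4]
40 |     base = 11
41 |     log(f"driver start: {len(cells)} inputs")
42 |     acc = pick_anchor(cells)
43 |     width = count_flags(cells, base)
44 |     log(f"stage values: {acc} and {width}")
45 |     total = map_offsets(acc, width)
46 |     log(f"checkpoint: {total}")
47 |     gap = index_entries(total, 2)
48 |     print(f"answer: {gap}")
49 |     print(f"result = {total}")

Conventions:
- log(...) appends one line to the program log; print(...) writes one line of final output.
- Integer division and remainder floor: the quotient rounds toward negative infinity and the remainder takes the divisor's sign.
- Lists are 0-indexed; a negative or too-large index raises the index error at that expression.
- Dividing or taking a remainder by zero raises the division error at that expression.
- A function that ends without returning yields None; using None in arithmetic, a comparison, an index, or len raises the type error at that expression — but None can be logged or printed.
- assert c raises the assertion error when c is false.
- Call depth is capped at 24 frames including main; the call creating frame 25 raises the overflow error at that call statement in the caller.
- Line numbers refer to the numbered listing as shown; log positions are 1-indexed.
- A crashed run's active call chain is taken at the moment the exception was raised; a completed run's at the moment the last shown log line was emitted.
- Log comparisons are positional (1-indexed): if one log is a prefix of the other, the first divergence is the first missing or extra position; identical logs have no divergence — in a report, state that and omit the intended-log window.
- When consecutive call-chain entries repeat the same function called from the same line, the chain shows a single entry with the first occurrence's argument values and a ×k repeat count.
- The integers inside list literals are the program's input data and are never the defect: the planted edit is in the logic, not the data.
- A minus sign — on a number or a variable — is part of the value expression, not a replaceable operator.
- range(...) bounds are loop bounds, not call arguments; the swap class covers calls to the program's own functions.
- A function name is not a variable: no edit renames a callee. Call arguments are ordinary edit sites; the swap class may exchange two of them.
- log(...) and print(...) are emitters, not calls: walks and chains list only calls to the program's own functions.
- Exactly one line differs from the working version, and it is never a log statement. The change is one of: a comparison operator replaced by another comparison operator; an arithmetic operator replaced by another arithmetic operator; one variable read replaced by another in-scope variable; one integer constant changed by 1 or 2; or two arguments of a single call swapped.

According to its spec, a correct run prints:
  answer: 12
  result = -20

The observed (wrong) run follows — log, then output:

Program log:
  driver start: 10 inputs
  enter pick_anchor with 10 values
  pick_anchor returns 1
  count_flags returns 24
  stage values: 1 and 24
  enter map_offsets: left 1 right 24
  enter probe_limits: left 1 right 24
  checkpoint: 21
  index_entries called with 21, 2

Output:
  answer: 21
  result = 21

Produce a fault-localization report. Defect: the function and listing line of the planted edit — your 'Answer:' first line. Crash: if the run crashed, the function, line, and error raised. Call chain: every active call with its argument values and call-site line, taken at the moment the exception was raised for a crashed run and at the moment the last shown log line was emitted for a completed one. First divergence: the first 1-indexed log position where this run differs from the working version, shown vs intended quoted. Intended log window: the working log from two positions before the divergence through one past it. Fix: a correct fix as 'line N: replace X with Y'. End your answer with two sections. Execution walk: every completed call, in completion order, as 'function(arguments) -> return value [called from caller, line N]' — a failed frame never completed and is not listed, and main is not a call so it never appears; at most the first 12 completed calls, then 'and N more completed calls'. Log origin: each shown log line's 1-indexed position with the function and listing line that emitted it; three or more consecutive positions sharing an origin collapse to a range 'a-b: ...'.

Answer: the defect is in map_offsets at line 25.
Core observation: Log line 7 is where behavior first shows: 'enter probe_limits: left 1 right 24' appears instead of 'enter probe_limits: left 1 right -23'.
Call chain: main -> index_entries(21, 2) (called at line 47).
First divergence: position 7 — shown 'enter probe_limits: left 1 right 24', intended 'enter probe_limits: left 1 right -23'.
Intended log window:
  5: stage values: 1 and 24
  6: enter map_offsets: left 1 right 24
  7: enter probe_limits: left 1 right -23
  8: checkpoint: -20
Execution walk:
  pick_anchor([1, 11, 11, 9, 3, 12, 12, 1, 10, 4]) -> 1  [called from main, line 42]
  count_flags([1, 11, 11, 9, 3, 12, 12, 1, 10, 4], 11) -> 24  [called from main, line 43]
  probe_limits(1, 24, 1) -> 21  [called from map_offsets, line 27]
  map_offsets(1, 24) -> 21  [called from main, line 45]
  index_entries(21, 2) -> 21  [called from main, line 47]
Log line origins:
  1 — main, line 41
  2 — pick_anchor, line 2
  3 — pick_anchor, line 7
  4 — count_flags, line 15
  5 — main, line 44
  6 — map_offsets, line 24
  7 — probe_limits, line 19
  8 — main, line 46
  9 — index_entries, line 30
A correct fix: line 25: replace `*` with `-`.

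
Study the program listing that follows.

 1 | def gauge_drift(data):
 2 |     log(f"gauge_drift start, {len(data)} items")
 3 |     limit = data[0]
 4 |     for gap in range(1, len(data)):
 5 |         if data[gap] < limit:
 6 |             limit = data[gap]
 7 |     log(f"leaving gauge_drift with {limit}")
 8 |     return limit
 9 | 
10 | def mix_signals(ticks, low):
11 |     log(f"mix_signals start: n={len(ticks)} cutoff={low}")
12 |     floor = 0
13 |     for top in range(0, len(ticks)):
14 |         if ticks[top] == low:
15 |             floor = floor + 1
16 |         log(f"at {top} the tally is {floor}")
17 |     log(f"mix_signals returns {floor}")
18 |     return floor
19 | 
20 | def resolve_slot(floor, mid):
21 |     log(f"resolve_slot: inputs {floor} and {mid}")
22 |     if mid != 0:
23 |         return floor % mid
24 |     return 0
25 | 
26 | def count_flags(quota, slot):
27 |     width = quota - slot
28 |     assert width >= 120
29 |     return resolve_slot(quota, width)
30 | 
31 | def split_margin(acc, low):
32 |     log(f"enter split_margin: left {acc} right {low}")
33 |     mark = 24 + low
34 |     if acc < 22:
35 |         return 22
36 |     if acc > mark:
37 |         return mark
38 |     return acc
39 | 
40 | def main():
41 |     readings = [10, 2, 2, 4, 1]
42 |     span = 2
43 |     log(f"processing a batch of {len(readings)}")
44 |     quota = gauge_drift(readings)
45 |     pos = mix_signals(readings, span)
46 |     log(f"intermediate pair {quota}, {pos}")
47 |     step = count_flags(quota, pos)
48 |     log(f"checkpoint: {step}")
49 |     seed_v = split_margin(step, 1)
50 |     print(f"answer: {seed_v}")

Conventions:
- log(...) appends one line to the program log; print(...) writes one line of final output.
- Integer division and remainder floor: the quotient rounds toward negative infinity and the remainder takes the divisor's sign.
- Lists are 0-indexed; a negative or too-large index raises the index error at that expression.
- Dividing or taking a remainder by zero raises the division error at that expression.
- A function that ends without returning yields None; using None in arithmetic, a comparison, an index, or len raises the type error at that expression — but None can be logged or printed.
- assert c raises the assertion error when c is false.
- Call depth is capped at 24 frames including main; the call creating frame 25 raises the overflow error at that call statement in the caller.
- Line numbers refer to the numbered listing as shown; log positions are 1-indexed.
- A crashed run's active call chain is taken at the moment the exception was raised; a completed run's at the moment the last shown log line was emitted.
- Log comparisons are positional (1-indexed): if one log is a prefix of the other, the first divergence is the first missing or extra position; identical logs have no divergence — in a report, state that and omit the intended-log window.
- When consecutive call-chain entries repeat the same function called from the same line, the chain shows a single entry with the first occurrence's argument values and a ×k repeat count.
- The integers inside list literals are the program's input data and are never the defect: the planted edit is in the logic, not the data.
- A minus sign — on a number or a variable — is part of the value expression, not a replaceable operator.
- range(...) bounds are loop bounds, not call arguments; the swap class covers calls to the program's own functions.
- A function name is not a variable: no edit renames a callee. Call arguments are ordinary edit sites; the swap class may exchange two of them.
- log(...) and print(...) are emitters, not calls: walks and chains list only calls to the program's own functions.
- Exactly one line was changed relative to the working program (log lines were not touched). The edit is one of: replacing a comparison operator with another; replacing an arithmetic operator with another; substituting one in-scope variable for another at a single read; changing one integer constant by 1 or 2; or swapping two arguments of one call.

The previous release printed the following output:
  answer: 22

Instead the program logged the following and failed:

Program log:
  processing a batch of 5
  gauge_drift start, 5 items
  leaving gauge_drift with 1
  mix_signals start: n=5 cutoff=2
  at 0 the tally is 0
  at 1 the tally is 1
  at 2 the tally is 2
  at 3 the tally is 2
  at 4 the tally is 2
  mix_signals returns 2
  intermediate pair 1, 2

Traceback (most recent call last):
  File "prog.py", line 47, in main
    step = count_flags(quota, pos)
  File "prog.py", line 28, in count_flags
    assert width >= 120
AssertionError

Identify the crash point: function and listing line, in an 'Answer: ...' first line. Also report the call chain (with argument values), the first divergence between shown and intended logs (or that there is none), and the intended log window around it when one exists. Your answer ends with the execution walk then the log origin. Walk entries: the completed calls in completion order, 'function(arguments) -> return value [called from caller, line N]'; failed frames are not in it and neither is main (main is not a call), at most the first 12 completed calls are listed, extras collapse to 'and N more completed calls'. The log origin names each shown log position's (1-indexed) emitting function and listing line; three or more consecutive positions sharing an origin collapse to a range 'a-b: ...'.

Answer: the error was raised in count_flags, line 28.
Key observation: Only 11 log lines were emitted before the run died; the intended continuation was 'resolve_slot: inputs 1 and -1'.
Call chain: main -> count_flags(1, 2) (called at line 47).
First divergence: position 12 — the faulty run's log ends after 11 lines; the working version continues with 'resolve_slot: inputs 1 and -1'.
Intended log window:
  10: mix_signals returns 2
  11: intermediate pair 1, 2
  12: resolve_slot: inputs 1 and -1
  13: checkpoint: 0
Execution walk:
  gauge_drift([10, 2, 2, 4, 1]) -> 1  [called from main, line 44]
  mix_signals([10, 2, 2, 4, 1], 2) -> 2  [called from main, line 45]
Log line origins:
  1: from main, line 43
  2: from gauge_drift, line 2
  3: from gauge_drift, line 7
  4: from mix_signals, line 11
  5-9: from mix_signals, line 16
  10: from mix_signals, line 17
  11: from main, line 46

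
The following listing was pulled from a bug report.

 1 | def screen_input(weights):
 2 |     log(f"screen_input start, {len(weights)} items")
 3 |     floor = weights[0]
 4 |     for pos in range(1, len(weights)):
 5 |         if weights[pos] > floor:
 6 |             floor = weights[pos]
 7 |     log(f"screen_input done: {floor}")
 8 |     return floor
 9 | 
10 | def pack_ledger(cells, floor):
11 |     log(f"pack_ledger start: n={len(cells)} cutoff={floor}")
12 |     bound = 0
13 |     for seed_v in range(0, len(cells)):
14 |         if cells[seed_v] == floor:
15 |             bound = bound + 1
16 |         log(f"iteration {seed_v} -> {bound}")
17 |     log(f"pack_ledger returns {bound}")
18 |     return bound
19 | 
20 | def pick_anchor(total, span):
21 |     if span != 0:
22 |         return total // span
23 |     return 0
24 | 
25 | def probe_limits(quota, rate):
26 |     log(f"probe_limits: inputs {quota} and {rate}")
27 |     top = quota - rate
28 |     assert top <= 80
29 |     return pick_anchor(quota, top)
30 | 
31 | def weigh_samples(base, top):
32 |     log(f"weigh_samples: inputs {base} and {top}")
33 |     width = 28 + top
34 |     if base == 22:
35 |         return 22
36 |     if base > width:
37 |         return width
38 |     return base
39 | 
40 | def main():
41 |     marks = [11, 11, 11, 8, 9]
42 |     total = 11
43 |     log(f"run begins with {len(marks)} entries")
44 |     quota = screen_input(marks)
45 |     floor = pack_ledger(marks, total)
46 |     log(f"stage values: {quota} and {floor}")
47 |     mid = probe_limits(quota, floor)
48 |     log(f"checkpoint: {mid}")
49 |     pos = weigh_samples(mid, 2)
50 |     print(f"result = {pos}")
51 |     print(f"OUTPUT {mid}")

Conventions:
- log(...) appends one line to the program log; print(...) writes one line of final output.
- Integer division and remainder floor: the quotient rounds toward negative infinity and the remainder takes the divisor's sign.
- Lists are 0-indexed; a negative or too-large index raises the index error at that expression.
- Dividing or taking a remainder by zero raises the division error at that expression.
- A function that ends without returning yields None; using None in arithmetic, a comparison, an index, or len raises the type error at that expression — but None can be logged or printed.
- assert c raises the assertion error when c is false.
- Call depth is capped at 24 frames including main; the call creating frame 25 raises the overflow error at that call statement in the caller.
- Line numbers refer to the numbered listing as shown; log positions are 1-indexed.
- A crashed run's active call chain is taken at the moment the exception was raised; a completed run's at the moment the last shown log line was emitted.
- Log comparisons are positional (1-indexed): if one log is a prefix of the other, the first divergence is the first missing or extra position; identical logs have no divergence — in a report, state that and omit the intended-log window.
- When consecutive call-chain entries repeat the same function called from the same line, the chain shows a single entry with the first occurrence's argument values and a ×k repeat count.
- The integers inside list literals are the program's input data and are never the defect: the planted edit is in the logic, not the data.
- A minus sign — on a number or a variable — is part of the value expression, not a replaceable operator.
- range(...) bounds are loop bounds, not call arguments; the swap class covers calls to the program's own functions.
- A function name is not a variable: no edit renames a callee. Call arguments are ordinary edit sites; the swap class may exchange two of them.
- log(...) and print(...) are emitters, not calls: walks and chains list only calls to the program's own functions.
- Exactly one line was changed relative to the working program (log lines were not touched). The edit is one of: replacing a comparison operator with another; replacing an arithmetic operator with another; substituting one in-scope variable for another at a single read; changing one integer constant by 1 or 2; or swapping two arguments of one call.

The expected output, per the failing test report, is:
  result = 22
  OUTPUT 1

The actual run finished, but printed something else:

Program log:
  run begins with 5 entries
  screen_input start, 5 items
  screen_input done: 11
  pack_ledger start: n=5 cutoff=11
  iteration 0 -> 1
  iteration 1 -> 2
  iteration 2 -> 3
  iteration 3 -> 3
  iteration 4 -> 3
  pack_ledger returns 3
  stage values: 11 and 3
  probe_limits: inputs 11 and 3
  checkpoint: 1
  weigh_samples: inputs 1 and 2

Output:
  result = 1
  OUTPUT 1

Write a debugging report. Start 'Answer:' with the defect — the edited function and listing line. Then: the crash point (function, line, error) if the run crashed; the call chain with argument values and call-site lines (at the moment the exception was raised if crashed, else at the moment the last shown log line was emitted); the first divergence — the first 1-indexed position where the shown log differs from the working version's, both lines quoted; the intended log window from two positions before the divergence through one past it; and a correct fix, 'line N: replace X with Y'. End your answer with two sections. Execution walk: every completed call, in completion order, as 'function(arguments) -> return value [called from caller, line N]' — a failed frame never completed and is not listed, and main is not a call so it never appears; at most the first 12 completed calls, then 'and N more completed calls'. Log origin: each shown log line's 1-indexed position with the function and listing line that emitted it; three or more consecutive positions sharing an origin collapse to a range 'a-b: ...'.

Answer: the defect is in weigh_samples at line 34.
Core observation: The logs agree in full; only the final output differs.
Call chain: main -> weigh_samples(1, 2) (called at line 49).
First divergence: none — the logs agree in full.
Execution walk:
  screen_input([11, 11, 11, 8, 9]) -> 11  [called from main, line 44]
  pack_ledger([11, 11, 11, 8, 9], 11) -> 3  [called from main, line 45]
  pick_anchor(11, 8) -> 1  [called from probe_limits, line 29]
  probe_limits(11, 3) -> 1  [called from main, line 47]
  weigh_samples(1, 2) -> 1  [called from main, line 49]
Log origins:
  1: from main, line 43
  2: from screen_input, line 2
  3: from screen_input, line 7
  4: from pack_ledger, line 11
  5-9: from pack_ledger, line 16
  10: from pack_ledger, line 17
  11: from main, line 46
  12: from probe_limits, line 26
  13: from main, line 48
  14: from weigh_samples, line 32
A correct fix: line 34: replace `==` with `<`.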